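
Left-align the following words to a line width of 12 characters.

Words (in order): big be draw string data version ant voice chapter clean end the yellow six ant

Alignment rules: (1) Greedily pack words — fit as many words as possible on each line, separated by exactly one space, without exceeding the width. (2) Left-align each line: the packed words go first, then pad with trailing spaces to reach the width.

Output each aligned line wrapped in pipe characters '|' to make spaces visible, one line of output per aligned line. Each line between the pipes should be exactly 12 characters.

Answer: |big be draw |
|string data |
|version ant |
|voice       |
|chapter     |
|clean end   |
|the yellow  |
|six ant     |

Derivation:
Line 1: ['big', 'be', 'draw'] (min_width=11, slack=1)
Line 2: ['string', 'data'] (min_width=11, slack=1)
Line 3: ['version', 'ant'] (min_width=11, slack=1)
Line 4: ['voice'] (min_width=5, slack=7)
Line 5: ['chapter'] (min_width=7, slack=5)
Line 6: ['clean', 'end'] (min_width=9, slack=3)
Line 7: ['the', 'yellow'] (min_width=10, slack=2)
Line 8: ['six', 'ant'] (min_width=7, slack=5)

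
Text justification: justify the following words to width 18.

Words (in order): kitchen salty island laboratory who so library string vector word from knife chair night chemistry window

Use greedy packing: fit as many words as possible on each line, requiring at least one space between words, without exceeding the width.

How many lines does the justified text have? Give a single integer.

Answer: 7

Derivation:
Line 1: ['kitchen', 'salty'] (min_width=13, slack=5)
Line 2: ['island', 'laboratory'] (min_width=17, slack=1)
Line 3: ['who', 'so', 'library'] (min_width=14, slack=4)
Line 4: ['string', 'vector', 'word'] (min_width=18, slack=0)
Line 5: ['from', 'knife', 'chair'] (min_width=16, slack=2)
Line 6: ['night', 'chemistry'] (min_width=15, slack=3)
Line 7: ['window'] (min_width=6, slack=12)
Total lines: 7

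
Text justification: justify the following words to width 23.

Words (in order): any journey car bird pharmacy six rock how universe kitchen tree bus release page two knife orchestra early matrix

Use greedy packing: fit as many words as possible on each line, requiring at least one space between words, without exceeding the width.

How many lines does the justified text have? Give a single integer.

Answer: 6

Derivation:
Line 1: ['any', 'journey', 'car', 'bird'] (min_width=20, slack=3)
Line 2: ['pharmacy', 'six', 'rock', 'how'] (min_width=21, slack=2)
Line 3: ['universe', 'kitchen', 'tree'] (min_width=21, slack=2)
Line 4: ['bus', 'release', 'page', 'two'] (min_width=20, slack=3)
Line 5: ['knife', 'orchestra', 'early'] (min_width=21, slack=2)
Line 6: ['matrix'] (min_width=6, slack=17)
Total lines: 6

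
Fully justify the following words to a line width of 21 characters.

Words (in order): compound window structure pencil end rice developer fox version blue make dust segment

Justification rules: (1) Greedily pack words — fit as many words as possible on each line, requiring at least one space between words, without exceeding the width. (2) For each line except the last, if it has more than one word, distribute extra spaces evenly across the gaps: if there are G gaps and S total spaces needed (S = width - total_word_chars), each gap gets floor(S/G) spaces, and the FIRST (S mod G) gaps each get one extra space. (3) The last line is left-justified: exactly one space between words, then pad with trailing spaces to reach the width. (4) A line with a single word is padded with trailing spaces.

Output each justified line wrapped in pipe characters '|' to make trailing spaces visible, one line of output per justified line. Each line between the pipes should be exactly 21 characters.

Line 1: ['compound', 'window'] (min_width=15, slack=6)
Line 2: ['structure', 'pencil', 'end'] (min_width=20, slack=1)
Line 3: ['rice', 'developer', 'fox'] (min_width=18, slack=3)
Line 4: ['version', 'blue', 'make'] (min_width=17, slack=4)
Line 5: ['dust', 'segment'] (min_width=12, slack=9)

Answer: |compound       window|
|structure  pencil end|
|rice   developer  fox|
|version   blue   make|
|dust segment         |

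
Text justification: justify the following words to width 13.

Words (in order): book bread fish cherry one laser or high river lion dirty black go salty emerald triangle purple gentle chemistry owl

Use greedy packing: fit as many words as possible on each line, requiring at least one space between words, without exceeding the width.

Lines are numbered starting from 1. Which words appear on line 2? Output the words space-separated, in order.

Answer: fish cherry

Derivation:
Line 1: ['book', 'bread'] (min_width=10, slack=3)
Line 2: ['fish', 'cherry'] (min_width=11, slack=2)
Line 3: ['one', 'laser', 'or'] (min_width=12, slack=1)
Line 4: ['high', 'river'] (min_width=10, slack=3)
Line 5: ['lion', 'dirty'] (min_width=10, slack=3)
Line 6: ['black', 'go'] (min_width=8, slack=5)
Line 7: ['salty', 'emerald'] (min_width=13, slack=0)
Line 8: ['triangle'] (min_width=8, slack=5)
Line 9: ['purple', 'gentle'] (min_width=13, slack=0)
Line 10: ['chemistry', 'owl'] (min_width=13, slack=0)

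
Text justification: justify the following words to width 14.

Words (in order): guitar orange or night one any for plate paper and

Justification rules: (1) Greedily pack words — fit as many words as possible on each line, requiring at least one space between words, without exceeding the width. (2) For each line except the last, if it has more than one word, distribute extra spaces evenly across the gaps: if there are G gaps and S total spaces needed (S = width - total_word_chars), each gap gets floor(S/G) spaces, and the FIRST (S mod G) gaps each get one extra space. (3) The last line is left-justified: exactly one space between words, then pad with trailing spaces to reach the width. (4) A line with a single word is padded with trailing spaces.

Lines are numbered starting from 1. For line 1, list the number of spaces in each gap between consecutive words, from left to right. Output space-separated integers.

Line 1: ['guitar', 'orange'] (min_width=13, slack=1)
Line 2: ['or', 'night', 'one'] (min_width=12, slack=2)
Line 3: ['any', 'for', 'plate'] (min_width=13, slack=1)
Line 4: ['paper', 'and'] (min_width=9, slack=5)

Answer: 2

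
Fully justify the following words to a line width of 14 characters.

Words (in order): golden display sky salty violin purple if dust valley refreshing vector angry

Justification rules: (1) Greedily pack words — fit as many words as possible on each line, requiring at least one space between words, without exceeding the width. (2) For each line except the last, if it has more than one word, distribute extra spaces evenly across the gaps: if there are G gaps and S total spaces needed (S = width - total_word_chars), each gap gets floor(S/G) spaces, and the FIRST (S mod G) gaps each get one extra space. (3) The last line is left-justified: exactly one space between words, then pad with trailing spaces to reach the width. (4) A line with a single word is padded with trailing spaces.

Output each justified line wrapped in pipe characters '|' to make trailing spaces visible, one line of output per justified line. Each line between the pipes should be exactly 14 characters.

Answer: |golden display|
|sky      salty|
|violin  purple|
|if dust valley|
|refreshing    |
|vector angry  |

Derivation:
Line 1: ['golden', 'display'] (min_width=14, slack=0)
Line 2: ['sky', 'salty'] (min_width=9, slack=5)
Line 3: ['violin', 'purple'] (min_width=13, slack=1)
Line 4: ['if', 'dust', 'valley'] (min_width=14, slack=0)
Line 5: ['refreshing'] (min_width=10, slack=4)
Line 6: ['vector', 'angry'] (min_width=12, slack=2)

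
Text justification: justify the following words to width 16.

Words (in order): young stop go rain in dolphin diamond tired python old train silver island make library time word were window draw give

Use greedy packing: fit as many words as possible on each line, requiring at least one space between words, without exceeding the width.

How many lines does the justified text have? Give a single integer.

Answer: 8

Derivation:
Line 1: ['young', 'stop', 'go'] (min_width=13, slack=3)
Line 2: ['rain', 'in', 'dolphin'] (min_width=15, slack=1)
Line 3: ['diamond', 'tired'] (min_width=13, slack=3)
Line 4: ['python', 'old', 'train'] (min_width=16, slack=0)
Line 5: ['silver', 'island'] (min_width=13, slack=3)
Line 6: ['make', 'library'] (min_width=12, slack=4)
Line 7: ['time', 'word', 'were'] (min_width=14, slack=2)
Line 8: ['window', 'draw', 'give'] (min_width=16, slack=0)
Total lines: 8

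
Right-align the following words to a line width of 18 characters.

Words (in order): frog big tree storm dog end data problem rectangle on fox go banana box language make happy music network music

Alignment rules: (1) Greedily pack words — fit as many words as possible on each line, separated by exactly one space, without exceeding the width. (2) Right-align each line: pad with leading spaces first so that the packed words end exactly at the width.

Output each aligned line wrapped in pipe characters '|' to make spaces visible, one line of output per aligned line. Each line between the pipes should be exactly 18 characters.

Answer: |     frog big tree|
|storm dog end data|
| problem rectangle|
|  on fox go banana|
| box language make|
|       happy music|
|     network music|

Derivation:
Line 1: ['frog', 'big', 'tree'] (min_width=13, slack=5)
Line 2: ['storm', 'dog', 'end', 'data'] (min_width=18, slack=0)
Line 3: ['problem', 'rectangle'] (min_width=17, slack=1)
Line 4: ['on', 'fox', 'go', 'banana'] (min_width=16, slack=2)
Line 5: ['box', 'language', 'make'] (min_width=17, slack=1)
Line 6: ['happy', 'music'] (min_width=11, slack=7)
Line 7: ['network', 'music'] (min_width=13, slack=5)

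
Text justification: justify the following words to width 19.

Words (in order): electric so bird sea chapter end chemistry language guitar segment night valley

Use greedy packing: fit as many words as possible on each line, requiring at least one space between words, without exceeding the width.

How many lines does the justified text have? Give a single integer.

Answer: 5

Derivation:
Line 1: ['electric', 'so', 'bird'] (min_width=16, slack=3)
Line 2: ['sea', 'chapter', 'end'] (min_width=15, slack=4)
Line 3: ['chemistry', 'language'] (min_width=18, slack=1)
Line 4: ['guitar', 'segment'] (min_width=14, slack=5)
Line 5: ['night', 'valley'] (min_width=12, slack=7)
Total lines: 5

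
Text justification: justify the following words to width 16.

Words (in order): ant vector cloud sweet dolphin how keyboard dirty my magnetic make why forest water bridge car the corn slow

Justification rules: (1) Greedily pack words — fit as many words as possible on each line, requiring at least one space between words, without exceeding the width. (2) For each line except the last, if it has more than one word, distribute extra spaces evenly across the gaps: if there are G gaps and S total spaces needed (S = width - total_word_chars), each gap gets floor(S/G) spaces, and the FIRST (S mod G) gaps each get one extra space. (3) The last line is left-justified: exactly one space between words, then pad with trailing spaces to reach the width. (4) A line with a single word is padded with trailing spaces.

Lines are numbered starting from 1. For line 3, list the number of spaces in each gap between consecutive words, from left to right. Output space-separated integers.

Line 1: ['ant', 'vector', 'cloud'] (min_width=16, slack=0)
Line 2: ['sweet', 'dolphin'] (min_width=13, slack=3)
Line 3: ['how', 'keyboard'] (min_width=12, slack=4)
Line 4: ['dirty', 'my'] (min_width=8, slack=8)
Line 5: ['magnetic', 'make'] (min_width=13, slack=3)
Line 6: ['why', 'forest', 'water'] (min_width=16, slack=0)
Line 7: ['bridge', 'car', 'the'] (min_width=14, slack=2)
Line 8: ['corn', 'slow'] (min_width=9, slack=7)

Answer: 5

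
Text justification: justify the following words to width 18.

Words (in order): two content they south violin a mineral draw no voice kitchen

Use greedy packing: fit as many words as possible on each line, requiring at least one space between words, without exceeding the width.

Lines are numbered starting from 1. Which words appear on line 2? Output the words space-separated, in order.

Line 1: ['two', 'content', 'they'] (min_width=16, slack=2)
Line 2: ['south', 'violin', 'a'] (min_width=14, slack=4)
Line 3: ['mineral', 'draw', 'no'] (min_width=15, slack=3)
Line 4: ['voice', 'kitchen'] (min_width=13, slack=5)

Answer: south violin a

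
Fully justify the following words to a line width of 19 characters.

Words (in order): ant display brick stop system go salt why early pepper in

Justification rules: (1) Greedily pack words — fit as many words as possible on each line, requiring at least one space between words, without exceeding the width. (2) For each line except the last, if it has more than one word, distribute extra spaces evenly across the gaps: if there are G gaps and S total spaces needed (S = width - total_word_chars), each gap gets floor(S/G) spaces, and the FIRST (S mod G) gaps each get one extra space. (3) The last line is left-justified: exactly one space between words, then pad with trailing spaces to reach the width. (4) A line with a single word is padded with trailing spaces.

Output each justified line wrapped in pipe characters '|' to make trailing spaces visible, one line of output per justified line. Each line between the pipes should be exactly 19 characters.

Answer: |ant  display  brick|
|stop system go salt|
|why early pepper in|

Derivation:
Line 1: ['ant', 'display', 'brick'] (min_width=17, slack=2)
Line 2: ['stop', 'system', 'go', 'salt'] (min_width=19, slack=0)
Line 3: ['why', 'early', 'pepper', 'in'] (min_width=19, slack=0)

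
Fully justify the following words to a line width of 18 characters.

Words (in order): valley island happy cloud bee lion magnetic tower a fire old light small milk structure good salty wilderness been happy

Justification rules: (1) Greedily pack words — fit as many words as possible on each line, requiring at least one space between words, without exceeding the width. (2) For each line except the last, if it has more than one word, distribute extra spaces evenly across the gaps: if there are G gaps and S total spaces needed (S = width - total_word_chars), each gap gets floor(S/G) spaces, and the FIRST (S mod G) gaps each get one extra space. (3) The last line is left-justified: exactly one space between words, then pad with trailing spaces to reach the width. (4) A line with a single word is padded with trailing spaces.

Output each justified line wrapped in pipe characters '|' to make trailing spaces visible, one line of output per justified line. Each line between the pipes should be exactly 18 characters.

Answer: |valley      island|
|happy   cloud  bee|
|lion      magnetic|
|tower  a  fire old|
|light  small  milk|
|structure     good|
|salty   wilderness|
|been happy        |

Derivation:
Line 1: ['valley', 'island'] (min_width=13, slack=5)
Line 2: ['happy', 'cloud', 'bee'] (min_width=15, slack=3)
Line 3: ['lion', 'magnetic'] (min_width=13, slack=5)
Line 4: ['tower', 'a', 'fire', 'old'] (min_width=16, slack=2)
Line 5: ['light', 'small', 'milk'] (min_width=16, slack=2)
Line 6: ['structure', 'good'] (min_width=14, slack=4)
Line 7: ['salty', 'wilderness'] (min_width=16, slack=2)
Line 8: ['been', 'happy'] (min_width=10, slack=8)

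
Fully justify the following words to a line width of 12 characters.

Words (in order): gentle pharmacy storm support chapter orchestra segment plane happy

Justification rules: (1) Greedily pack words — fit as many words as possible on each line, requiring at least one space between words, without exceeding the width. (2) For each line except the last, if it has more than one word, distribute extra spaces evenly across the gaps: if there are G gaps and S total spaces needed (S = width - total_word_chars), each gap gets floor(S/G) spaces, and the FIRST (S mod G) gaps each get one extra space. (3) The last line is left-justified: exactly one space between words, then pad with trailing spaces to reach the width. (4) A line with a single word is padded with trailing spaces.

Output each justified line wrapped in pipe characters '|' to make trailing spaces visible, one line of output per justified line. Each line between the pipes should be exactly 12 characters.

Line 1: ['gentle'] (min_width=6, slack=6)
Line 2: ['pharmacy'] (min_width=8, slack=4)
Line 3: ['storm'] (min_width=5, slack=7)
Line 4: ['support'] (min_width=7, slack=5)
Line 5: ['chapter'] (min_width=7, slack=5)
Line 6: ['orchestra'] (min_width=9, slack=3)
Line 7: ['segment'] (min_width=7, slack=5)
Line 8: ['plane', 'happy'] (min_width=11, slack=1)

Answer: |gentle      |
|pharmacy    |
|storm       |
|support     |
|chapter     |
|orchestra   |
|segment     |
|plane happy |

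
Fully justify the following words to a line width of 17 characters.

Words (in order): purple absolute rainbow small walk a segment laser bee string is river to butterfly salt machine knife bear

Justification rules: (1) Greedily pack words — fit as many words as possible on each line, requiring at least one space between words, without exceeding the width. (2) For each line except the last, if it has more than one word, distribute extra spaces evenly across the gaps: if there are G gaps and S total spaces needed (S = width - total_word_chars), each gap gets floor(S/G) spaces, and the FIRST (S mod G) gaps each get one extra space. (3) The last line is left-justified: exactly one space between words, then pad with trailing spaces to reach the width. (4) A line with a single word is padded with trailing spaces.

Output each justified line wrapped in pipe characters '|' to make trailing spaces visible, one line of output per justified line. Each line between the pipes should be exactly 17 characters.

Answer: |purple   absolute|
|rainbow     small|
|walk   a  segment|
|laser  bee string|
|is    river    to|
|butterfly    salt|
|machine     knife|
|bear             |

Derivation:
Line 1: ['purple', 'absolute'] (min_width=15, slack=2)
Line 2: ['rainbow', 'small'] (min_width=13, slack=4)
Line 3: ['walk', 'a', 'segment'] (min_width=14, slack=3)
Line 4: ['laser', 'bee', 'string'] (min_width=16, slack=1)
Line 5: ['is', 'river', 'to'] (min_width=11, slack=6)
Line 6: ['butterfly', 'salt'] (min_width=14, slack=3)
Line 7: ['machine', 'knife'] (min_width=13, slack=4)
Line 8: ['bear'] (min_width=4, slack=13)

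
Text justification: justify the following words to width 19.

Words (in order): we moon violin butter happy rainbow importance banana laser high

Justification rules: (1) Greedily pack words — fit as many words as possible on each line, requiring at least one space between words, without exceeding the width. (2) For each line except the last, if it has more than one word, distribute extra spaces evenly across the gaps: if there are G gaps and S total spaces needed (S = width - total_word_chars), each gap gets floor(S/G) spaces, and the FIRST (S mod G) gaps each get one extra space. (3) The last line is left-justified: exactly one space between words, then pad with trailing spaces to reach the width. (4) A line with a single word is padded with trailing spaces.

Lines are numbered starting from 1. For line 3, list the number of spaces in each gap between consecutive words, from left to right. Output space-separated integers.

Answer: 2

Derivation:
Line 1: ['we', 'moon', 'violin'] (min_width=14, slack=5)
Line 2: ['butter', 'happy'] (min_width=12, slack=7)
Line 3: ['rainbow', 'importance'] (min_width=18, slack=1)
Line 4: ['banana', 'laser', 'high'] (min_width=17, slack=2)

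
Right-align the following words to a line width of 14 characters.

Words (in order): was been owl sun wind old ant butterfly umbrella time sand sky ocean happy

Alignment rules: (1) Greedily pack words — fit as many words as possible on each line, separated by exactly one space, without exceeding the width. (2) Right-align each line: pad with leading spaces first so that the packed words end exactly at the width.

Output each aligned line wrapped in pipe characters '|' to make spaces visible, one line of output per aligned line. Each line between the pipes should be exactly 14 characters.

Line 1: ['was', 'been', 'owl'] (min_width=12, slack=2)
Line 2: ['sun', 'wind', 'old'] (min_width=12, slack=2)
Line 3: ['ant', 'butterfly'] (min_width=13, slack=1)
Line 4: ['umbrella', 'time'] (min_width=13, slack=1)
Line 5: ['sand', 'sky', 'ocean'] (min_width=14, slack=0)
Line 6: ['happy'] (min_width=5, slack=9)

Answer: |  was been owl|
|  sun wind old|
| ant butterfly|
| umbrella time|
|sand sky ocean|
|         happy|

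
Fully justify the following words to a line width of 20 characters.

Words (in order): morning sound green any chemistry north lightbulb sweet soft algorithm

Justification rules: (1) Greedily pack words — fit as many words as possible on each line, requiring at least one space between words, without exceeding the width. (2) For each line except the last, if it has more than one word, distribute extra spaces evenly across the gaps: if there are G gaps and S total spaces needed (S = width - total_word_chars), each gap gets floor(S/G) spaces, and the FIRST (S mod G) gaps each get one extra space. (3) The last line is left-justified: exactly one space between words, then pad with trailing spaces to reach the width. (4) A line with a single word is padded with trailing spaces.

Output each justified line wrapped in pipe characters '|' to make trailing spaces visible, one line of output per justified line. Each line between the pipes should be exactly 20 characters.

Answer: |morning  sound green|
|any  chemistry north|
|lightbulb sweet soft|
|algorithm           |

Derivation:
Line 1: ['morning', 'sound', 'green'] (min_width=19, slack=1)
Line 2: ['any', 'chemistry', 'north'] (min_width=19, slack=1)
Line 3: ['lightbulb', 'sweet', 'soft'] (min_width=20, slack=0)
Line 4: ['algorithm'] (min_width=9, slack=11)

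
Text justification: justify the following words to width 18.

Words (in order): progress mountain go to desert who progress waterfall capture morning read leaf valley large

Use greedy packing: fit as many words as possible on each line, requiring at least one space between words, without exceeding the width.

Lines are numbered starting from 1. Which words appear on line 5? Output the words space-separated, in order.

Answer: read leaf valley

Derivation:
Line 1: ['progress', 'mountain'] (min_width=17, slack=1)
Line 2: ['go', 'to', 'desert', 'who'] (min_width=16, slack=2)
Line 3: ['progress', 'waterfall'] (min_width=18, slack=0)
Line 4: ['capture', 'morning'] (min_width=15, slack=3)
Line 5: ['read', 'leaf', 'valley'] (min_width=16, slack=2)
Line 6: ['large'] (min_width=5, slack=13)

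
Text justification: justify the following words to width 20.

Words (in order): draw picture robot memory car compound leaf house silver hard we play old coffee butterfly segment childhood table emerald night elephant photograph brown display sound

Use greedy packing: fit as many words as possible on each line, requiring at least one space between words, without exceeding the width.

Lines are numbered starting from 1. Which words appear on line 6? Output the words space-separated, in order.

Line 1: ['draw', 'picture', 'robot'] (min_width=18, slack=2)
Line 2: ['memory', 'car', 'compound'] (min_width=19, slack=1)
Line 3: ['leaf', 'house', 'silver'] (min_width=17, slack=3)
Line 4: ['hard', 'we', 'play', 'old'] (min_width=16, slack=4)
Line 5: ['coffee', 'butterfly'] (min_width=16, slack=4)
Line 6: ['segment', 'childhood'] (min_width=17, slack=3)
Line 7: ['table', 'emerald', 'night'] (min_width=19, slack=1)
Line 8: ['elephant', 'photograph'] (min_width=19, slack=1)
Line 9: ['brown', 'display', 'sound'] (min_width=19, slack=1)

Answer: segment childhood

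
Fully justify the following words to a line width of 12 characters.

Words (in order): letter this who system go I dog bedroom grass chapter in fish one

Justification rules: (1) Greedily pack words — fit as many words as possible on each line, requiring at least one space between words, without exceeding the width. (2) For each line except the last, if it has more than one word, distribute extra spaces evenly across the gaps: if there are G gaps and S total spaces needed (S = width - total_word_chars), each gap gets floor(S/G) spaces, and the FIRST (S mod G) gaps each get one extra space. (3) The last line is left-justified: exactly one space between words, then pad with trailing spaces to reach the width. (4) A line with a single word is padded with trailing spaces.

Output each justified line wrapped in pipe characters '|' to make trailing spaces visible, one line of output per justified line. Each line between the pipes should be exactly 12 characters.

Line 1: ['letter', 'this'] (min_width=11, slack=1)
Line 2: ['who', 'system'] (min_width=10, slack=2)
Line 3: ['go', 'I', 'dog'] (min_width=8, slack=4)
Line 4: ['bedroom'] (min_width=7, slack=5)
Line 5: ['grass'] (min_width=5, slack=7)
Line 6: ['chapter', 'in'] (min_width=10, slack=2)
Line 7: ['fish', 'one'] (min_width=8, slack=4)

Answer: |letter  this|
|who   system|
|go   I   dog|
|bedroom     |
|grass       |
|chapter   in|
|fish one    |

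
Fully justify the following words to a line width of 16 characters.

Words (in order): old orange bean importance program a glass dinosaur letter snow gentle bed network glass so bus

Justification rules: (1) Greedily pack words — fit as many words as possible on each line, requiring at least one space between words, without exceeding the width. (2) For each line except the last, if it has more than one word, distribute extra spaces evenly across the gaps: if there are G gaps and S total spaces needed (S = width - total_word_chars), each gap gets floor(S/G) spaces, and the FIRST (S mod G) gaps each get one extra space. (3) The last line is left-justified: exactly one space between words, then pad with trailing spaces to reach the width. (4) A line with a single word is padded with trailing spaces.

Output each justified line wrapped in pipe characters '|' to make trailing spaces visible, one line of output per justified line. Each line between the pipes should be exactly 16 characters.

Line 1: ['old', 'orange', 'bean'] (min_width=15, slack=1)
Line 2: ['importance'] (min_width=10, slack=6)
Line 3: ['program', 'a', 'glass'] (min_width=15, slack=1)
Line 4: ['dinosaur', 'letter'] (min_width=15, slack=1)
Line 5: ['snow', 'gentle', 'bed'] (min_width=15, slack=1)
Line 6: ['network', 'glass', 'so'] (min_width=16, slack=0)
Line 7: ['bus'] (min_width=3, slack=13)

Answer: |old  orange bean|
|importance      |
|program  a glass|
|dinosaur  letter|
|snow  gentle bed|
|network glass so|
|bus             |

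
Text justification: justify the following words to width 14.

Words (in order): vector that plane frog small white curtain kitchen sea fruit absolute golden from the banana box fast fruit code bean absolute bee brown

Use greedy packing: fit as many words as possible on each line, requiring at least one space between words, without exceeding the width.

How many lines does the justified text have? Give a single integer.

Line 1: ['vector', 'that'] (min_width=11, slack=3)
Line 2: ['plane', 'frog'] (min_width=10, slack=4)
Line 3: ['small', 'white'] (min_width=11, slack=3)
Line 4: ['curtain'] (min_width=7, slack=7)
Line 5: ['kitchen', 'sea'] (min_width=11, slack=3)
Line 6: ['fruit', 'absolute'] (min_width=14, slack=0)
Line 7: ['golden', 'from'] (min_width=11, slack=3)
Line 8: ['the', 'banana', 'box'] (min_width=14, slack=0)
Line 9: ['fast', 'fruit'] (min_width=10, slack=4)
Line 10: ['code', 'bean'] (min_width=9, slack=5)
Line 11: ['absolute', 'bee'] (min_width=12, slack=2)
Line 12: ['brown'] (min_width=5, slack=9)
Total lines: 12

Answer: 12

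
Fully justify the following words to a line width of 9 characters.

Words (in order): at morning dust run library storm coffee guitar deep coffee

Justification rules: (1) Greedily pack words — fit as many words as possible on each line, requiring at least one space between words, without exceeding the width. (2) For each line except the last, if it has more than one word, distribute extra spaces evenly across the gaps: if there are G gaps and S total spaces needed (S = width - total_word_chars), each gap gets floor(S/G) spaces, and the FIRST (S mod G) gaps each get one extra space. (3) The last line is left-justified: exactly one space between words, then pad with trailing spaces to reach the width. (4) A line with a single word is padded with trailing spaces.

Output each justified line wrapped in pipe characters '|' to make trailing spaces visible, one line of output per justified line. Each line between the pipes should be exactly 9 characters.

Answer: |at       |
|morning  |
|dust  run|
|library  |
|storm    |
|coffee   |
|guitar   |
|deep     |
|coffee   |

Derivation:
Line 1: ['at'] (min_width=2, slack=7)
Line 2: ['morning'] (min_width=7, slack=2)
Line 3: ['dust', 'run'] (min_width=8, slack=1)
Line 4: ['library'] (min_width=7, slack=2)
Line 5: ['storm'] (min_width=5, slack=4)
Line 6: ['coffee'] (min_width=6, slack=3)
Line 7: ['guitar'] (min_width=6, slack=3)
Line 8: ['deep'] (min_width=4, slack=5)
Line 9: ['coffee'] (min_width=6, slack=3)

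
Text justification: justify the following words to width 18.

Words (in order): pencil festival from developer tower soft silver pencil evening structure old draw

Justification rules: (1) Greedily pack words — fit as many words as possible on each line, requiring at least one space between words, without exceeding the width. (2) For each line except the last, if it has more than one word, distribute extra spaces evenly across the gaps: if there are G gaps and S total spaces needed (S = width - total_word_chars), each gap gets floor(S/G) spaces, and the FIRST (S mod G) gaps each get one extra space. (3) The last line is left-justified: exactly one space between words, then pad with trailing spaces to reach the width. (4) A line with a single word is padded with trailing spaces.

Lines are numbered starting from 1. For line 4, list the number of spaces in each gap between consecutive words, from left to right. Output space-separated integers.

Answer: 5

Derivation:
Line 1: ['pencil', 'festival'] (min_width=15, slack=3)
Line 2: ['from', 'developer'] (min_width=14, slack=4)
Line 3: ['tower', 'soft', 'silver'] (min_width=17, slack=1)
Line 4: ['pencil', 'evening'] (min_width=14, slack=4)
Line 5: ['structure', 'old', 'draw'] (min_width=18, slack=0)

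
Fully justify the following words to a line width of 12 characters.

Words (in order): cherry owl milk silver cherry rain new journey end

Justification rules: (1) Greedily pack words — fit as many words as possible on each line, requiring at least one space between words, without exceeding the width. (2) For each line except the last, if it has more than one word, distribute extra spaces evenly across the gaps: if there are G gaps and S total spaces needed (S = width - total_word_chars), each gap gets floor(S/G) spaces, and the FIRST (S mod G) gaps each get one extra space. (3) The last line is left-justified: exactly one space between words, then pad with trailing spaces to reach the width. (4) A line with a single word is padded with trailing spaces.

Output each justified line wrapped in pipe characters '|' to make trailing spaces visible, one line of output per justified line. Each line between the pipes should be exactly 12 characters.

Answer: |cherry   owl|
|milk  silver|
|cherry  rain|
|new  journey|
|end         |

Derivation:
Line 1: ['cherry', 'owl'] (min_width=10, slack=2)
Line 2: ['milk', 'silver'] (min_width=11, slack=1)
Line 3: ['cherry', 'rain'] (min_width=11, slack=1)
Line 4: ['new', 'journey'] (min_width=11, slack=1)
Line 5: ['end'] (min_width=3, slack=9)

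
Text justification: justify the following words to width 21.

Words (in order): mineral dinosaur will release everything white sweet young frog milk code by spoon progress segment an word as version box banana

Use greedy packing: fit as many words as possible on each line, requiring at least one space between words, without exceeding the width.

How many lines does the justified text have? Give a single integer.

Line 1: ['mineral', 'dinosaur', 'will'] (min_width=21, slack=0)
Line 2: ['release', 'everything'] (min_width=18, slack=3)
Line 3: ['white', 'sweet', 'young'] (min_width=17, slack=4)
Line 4: ['frog', 'milk', 'code', 'by'] (min_width=17, slack=4)
Line 5: ['spoon', 'progress'] (min_width=14, slack=7)
Line 6: ['segment', 'an', 'word', 'as'] (min_width=18, slack=3)
Line 7: ['version', 'box', 'banana'] (min_width=18, slack=3)
Total lines: 7

Answer: 7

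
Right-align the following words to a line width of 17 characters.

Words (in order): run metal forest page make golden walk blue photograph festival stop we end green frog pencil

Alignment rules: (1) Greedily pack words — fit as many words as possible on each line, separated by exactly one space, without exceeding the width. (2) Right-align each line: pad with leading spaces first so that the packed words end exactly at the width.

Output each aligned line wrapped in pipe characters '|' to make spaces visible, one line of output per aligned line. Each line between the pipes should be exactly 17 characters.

Line 1: ['run', 'metal', 'forest'] (min_width=16, slack=1)
Line 2: ['page', 'make', 'golden'] (min_width=16, slack=1)
Line 3: ['walk', 'blue'] (min_width=9, slack=8)
Line 4: ['photograph'] (min_width=10, slack=7)
Line 5: ['festival', 'stop', 'we'] (min_width=16, slack=1)
Line 6: ['end', 'green', 'frog'] (min_width=14, slack=3)
Line 7: ['pencil'] (min_width=6, slack=11)

Answer: | run metal forest|
| page make golden|
|        walk blue|
|       photograph|
| festival stop we|
|   end green frog|
|           pencil|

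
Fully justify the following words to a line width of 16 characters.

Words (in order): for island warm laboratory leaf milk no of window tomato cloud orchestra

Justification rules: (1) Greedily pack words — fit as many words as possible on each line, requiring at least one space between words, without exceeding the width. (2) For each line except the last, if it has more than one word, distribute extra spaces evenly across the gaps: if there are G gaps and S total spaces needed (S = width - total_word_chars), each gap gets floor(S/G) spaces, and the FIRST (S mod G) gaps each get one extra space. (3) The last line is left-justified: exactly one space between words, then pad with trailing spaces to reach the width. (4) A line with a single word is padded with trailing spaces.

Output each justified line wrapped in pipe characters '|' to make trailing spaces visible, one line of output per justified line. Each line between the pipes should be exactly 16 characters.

Answer: |for  island warm|
|laboratory  leaf|
|milk    no    of|
|window    tomato|
|cloud orchestra |

Derivation:
Line 1: ['for', 'island', 'warm'] (min_width=15, slack=1)
Line 2: ['laboratory', 'leaf'] (min_width=15, slack=1)
Line 3: ['milk', 'no', 'of'] (min_width=10, slack=6)
Line 4: ['window', 'tomato'] (min_width=13, slack=3)
Line 5: ['cloud', 'orchestra'] (min_width=15, slack=1)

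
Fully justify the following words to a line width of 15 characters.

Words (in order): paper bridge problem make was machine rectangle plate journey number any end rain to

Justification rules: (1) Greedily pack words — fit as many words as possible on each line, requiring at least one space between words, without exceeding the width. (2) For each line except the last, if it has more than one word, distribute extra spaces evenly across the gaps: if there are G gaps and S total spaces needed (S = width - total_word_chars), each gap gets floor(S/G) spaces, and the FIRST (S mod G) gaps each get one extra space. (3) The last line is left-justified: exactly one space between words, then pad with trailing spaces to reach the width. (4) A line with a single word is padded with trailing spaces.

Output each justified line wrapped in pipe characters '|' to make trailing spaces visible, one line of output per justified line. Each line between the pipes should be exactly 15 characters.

Answer: |paper    bridge|
|problem    make|
|was     machine|
|rectangle plate|
|journey  number|
|any end rain to|

Derivation:
Line 1: ['paper', 'bridge'] (min_width=12, slack=3)
Line 2: ['problem', 'make'] (min_width=12, slack=3)
Line 3: ['was', 'machine'] (min_width=11, slack=4)
Line 4: ['rectangle', 'plate'] (min_width=15, slack=0)
Line 5: ['journey', 'number'] (min_width=14, slack=1)
Line 6: ['any', 'end', 'rain', 'to'] (min_width=15, slack=0)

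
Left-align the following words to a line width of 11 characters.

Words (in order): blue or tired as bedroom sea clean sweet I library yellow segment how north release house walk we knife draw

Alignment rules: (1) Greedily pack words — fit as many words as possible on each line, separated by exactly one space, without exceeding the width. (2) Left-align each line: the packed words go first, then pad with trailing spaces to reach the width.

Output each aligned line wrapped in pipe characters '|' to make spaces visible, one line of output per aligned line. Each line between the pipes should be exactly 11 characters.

Answer: |blue or    |
|tired as   |
|bedroom sea|
|clean sweet|
|I library  |
|yellow     |
|segment how|
|north      |
|release    |
|house walk |
|we knife   |
|draw       |

Derivation:
Line 1: ['blue', 'or'] (min_width=7, slack=4)
Line 2: ['tired', 'as'] (min_width=8, slack=3)
Line 3: ['bedroom', 'sea'] (min_width=11, slack=0)
Line 4: ['clean', 'sweet'] (min_width=11, slack=0)
Line 5: ['I', 'library'] (min_width=9, slack=2)
Line 6: ['yellow'] (min_width=6, slack=5)
Line 7: ['segment', 'how'] (min_width=11, slack=0)
Line 8: ['north'] (min_width=5, slack=6)
Line 9: ['release'] (min_width=7, slack=4)
Line 10: ['house', 'walk'] (min_width=10, slack=1)
Line 11: ['we', 'knife'] (min_width=8, slack=3)
Line 12: ['draw'] (min_width=4, slack=7)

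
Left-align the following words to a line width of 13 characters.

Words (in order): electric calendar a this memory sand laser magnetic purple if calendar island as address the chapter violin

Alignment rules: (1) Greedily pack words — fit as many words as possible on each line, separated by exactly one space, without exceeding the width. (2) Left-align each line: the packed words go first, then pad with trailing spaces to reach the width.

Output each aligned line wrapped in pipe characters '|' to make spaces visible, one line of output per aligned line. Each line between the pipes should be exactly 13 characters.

Line 1: ['electric'] (min_width=8, slack=5)
Line 2: ['calendar', 'a'] (min_width=10, slack=3)
Line 3: ['this', 'memory'] (min_width=11, slack=2)
Line 4: ['sand', 'laser'] (min_width=10, slack=3)
Line 5: ['magnetic'] (min_width=8, slack=5)
Line 6: ['purple', 'if'] (min_width=9, slack=4)
Line 7: ['calendar'] (min_width=8, slack=5)
Line 8: ['island', 'as'] (min_width=9, slack=4)
Line 9: ['address', 'the'] (min_width=11, slack=2)
Line 10: ['chapter'] (min_width=7, slack=6)
Line 11: ['violin'] (min_width=6, slack=7)

Answer: |electric     |
|calendar a   |
|this memory  |
|sand laser   |
|magnetic     |
|purple if    |
|calendar     |
|island as    |
|address the  |
|chapter      |
|violin       |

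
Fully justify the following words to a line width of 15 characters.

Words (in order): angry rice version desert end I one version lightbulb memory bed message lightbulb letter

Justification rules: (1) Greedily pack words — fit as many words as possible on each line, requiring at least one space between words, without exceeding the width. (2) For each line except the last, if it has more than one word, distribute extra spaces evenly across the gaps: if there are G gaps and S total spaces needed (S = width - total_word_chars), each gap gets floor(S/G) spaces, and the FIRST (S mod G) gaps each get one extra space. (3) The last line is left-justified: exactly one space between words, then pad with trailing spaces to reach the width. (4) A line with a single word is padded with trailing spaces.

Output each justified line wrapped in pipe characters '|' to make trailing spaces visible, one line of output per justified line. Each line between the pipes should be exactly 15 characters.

Answer: |angry      rice|
|version  desert|
|end    I    one|
|version        |
|lightbulb      |
|memory      bed|
|message        |
|lightbulb      |
|letter         |

Derivation:
Line 1: ['angry', 'rice'] (min_width=10, slack=5)
Line 2: ['version', 'desert'] (min_width=14, slack=1)
Line 3: ['end', 'I', 'one'] (min_width=9, slack=6)
Line 4: ['version'] (min_width=7, slack=8)
Line 5: ['lightbulb'] (min_width=9, slack=6)
Line 6: ['memory', 'bed'] (min_width=10, slack=5)
Line 7: ['message'] (min_width=7, slack=8)
Line 8: ['lightbulb'] (min_width=9, slack=6)
Line 9: ['letter'] (min_width=6, slack=9)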